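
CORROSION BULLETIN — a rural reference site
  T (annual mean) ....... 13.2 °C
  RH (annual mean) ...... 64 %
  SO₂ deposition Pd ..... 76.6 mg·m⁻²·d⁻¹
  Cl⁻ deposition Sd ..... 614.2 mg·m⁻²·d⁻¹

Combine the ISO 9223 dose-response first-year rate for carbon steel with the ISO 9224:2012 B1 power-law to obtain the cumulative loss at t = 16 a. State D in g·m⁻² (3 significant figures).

D(16) = 4.27e+03 g·m⁻²

carbon steel: f(T) = -0.054·(T−10) [T>10 °C] = -0.1728
  SO₂ term: 1.77·76.6^0.52·exp(0.02·64-0.1728) = 51.12
  Sd branch = 0.102·Sd^0.62·e^(0.033·RH+0.04·T) = 76.54 μm/a
  sum: 51.12 + 76.54 → r_corr = 127.7 μm/a
Power-law: D(16) = r_corr · 16^0.523
  D(16) = 127.7 × 16^0.523 = 127.7 × 4.263 = 544.3 μm
  Mass loss = 544.3 μm × 7.85 g/cm³ = 4273 g·m⁻²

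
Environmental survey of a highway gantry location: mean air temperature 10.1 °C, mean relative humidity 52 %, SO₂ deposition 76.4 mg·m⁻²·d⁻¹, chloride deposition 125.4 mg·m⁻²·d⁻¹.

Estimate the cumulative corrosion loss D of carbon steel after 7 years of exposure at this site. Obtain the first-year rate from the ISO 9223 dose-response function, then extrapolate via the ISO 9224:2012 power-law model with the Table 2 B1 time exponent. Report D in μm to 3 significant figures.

D(7) = 178 μm

carbon steel: f(T) = -0.054·(T−10) [T>10 °C] = -0.0054
  SO₂ term: 1.77·76.4^0.52·exp(0.02·52-0.0054) = 47.48
  Sd branch = 0.102·Sd^0.62·e^(0.033·RH+0.04·T) = 16.99 μm/a
  sum: 47.48 + 16.99 → r_corr = 64.47 μm/a
Long-term exponent b (ISO 9224 Table 2, B1) = 0.523
  D(7) = 64.47 × 7^0.523 = 64.47 × 2.767 = 178.4 μm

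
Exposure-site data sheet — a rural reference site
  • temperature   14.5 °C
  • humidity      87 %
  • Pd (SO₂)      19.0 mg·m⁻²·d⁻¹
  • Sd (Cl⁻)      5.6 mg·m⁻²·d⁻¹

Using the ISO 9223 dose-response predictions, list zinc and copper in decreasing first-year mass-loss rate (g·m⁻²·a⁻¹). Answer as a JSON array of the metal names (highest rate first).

zinc: temperature factor f = -0.071·(4.5) = -0.3195
  SO₂ term: 0.0129·19.0^0.44·exp(0.046·87-0.3195) = 1.873
  Sd branch = 0.0175·Sd^0.57·e^(0.008·RH+0.085·T) = 0.3214 μm/a
  r_corr = 1.873 + 0.3214 = 2.194 μm/a
  mass loss = 2.194 μm/a × 7.14 g/cm³ = 15.67 g·m⁻²·a⁻¹
copper: temperature factor f = -0.080·(4.5) = -0.3600
  Pd branch = 0.0053·Pd^0.26·e^(0.059·RH+f) = 1.348 μm/a
  Cl⁻ term: 0.01025·5.6^0.27·exp(0.036·87+0.049·14.5) = 0.7612
  sum: 1.348 + 0.7612 → r_corr = 2.109 μm/a
  mass loss = 2.109 μm/a × 8.96 g/cm³ = 18.9 g·m⁻²·a⁻¹
Ordering by g·m⁻²·a⁻¹: copper (18.9) > zinc (15.7)

["copper", "zinc"]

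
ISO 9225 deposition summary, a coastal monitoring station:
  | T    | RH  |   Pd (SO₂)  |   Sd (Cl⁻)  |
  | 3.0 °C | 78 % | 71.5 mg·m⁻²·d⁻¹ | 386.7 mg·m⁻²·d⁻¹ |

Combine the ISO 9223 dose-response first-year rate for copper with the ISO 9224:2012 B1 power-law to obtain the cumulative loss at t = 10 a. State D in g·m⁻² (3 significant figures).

D(10) = 68.5 g·m⁻²

copper: f(T) = +0.126·(T−10) [T≤10 °C] = -0.8820
  SO₂ term: 0.0053·71.5^0.26·exp(0.059·78-0.8820) = 0.6637
  Cl⁻ term: 0.01025·386.7^0.27·exp(0.036·78+0.049·3.0) = 0.9832
  r_corr = 0.6637 + 0.9832 = 1.647 μm/a
Power-law: D(10) = r_corr · 10^0.667
  D(10) = 1.647 × 10^0.667 = 1.647 × 4.645 = 7.65 μm
  Mass loss = 7.65 μm × 8.96 g/cm³ = 68.55 g·m⁻²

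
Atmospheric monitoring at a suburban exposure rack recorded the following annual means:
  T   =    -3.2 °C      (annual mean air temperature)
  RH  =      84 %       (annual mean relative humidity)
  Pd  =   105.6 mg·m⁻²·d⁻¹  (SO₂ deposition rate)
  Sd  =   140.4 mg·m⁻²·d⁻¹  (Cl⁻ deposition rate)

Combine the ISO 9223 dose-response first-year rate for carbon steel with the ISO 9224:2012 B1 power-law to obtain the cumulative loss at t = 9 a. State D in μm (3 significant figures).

D(9) = 144 μm

carbon steel: f(T) = +0.150·(T−10) [T≤10 °C] = -1.9800
  Pd branch = 1.77·Pd^0.52·e^(0.02·RH+f) = 14.79 μm/a
  Sd branch = 0.102·Sd^0.62·e^(0.033·RH+0.04·T) = 30.78 μm/a
  sum: 14.79 + 30.78 → r_corr = 45.57 μm/a
Long-term exponent b (ISO 9224 Table 2, B1) = 0.523
  D(9) = 45.57 × 9^0.523 = 45.57 × 3.156 = 143.8 μm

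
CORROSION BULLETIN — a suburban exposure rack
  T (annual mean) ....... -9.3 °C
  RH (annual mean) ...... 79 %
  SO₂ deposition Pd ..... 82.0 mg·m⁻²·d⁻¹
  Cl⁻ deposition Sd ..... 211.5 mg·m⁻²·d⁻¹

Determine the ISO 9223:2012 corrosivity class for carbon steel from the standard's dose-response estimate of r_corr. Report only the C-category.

carbon steel: temperature factor f = +0.150·(-19.3) = -2.8950
  sulphur-dioxide contribution → 4.7 μm/a
  chloride contribution → 26.36 μm/a
  ⇒ r_corr(carbon steel) = 31.06 μm/a
31.1 μm/a falls in (25, 50] for carbon steel → category C3

C3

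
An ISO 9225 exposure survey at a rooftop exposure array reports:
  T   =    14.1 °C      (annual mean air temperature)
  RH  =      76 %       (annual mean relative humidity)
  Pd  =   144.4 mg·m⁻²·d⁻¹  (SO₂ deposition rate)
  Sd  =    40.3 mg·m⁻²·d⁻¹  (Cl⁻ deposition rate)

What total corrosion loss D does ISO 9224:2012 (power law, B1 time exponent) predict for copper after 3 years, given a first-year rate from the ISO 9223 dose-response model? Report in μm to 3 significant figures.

copper: f(T) = -0.080·(T−10) [T>10 °C] = -0.3280
  Pd branch = 0.0053·Pd^0.26·e^(0.059·RH+f) = 1.232 μm/a
  Sd branch = 0.01025·Sd^0.27·e^(0.036·RH+0.049·T) = 0.8559 μm/a
  r_corr = 1.232 + 0.8559 = 2.088 μm/a
Long-term exponent b (ISO 9224 Table 2, B1) = 0.667
  D(3) = 2.088 × 3^0.667 = 2.088 × 2.081 = 4.345 μm

D(3) = 4.35 μm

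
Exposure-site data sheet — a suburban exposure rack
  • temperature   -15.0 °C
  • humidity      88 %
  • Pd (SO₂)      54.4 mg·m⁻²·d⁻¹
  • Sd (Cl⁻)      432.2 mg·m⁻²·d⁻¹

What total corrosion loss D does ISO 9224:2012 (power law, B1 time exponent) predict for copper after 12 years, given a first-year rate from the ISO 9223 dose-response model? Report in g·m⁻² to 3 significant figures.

D(12) = 33.7 g·m⁻²

copper: temperature factor f = +0.126·(-25.0) = -3.1500
  SO₂ term: 0.0053·54.4^0.26·exp(0.059·88-3.1500) = 0.1154
  Cl⁻ term: 0.01025·432.2^0.27·exp(0.036·88+0.049·-15.0) = 0.6012
  r_corr = 0.1154 + 0.6012 = 0.7166 μm/a
ISO 9224: D(t) = r_corr · t^b with b = 0.667 (copper, B1)
  D(12) = 0.7166 × 12^0.667 = 0.7166 × 5.246 = 3.759 μm
  Mass loss = 3.759 μm × 8.96 g/cm³ = 33.68 g·m⁻²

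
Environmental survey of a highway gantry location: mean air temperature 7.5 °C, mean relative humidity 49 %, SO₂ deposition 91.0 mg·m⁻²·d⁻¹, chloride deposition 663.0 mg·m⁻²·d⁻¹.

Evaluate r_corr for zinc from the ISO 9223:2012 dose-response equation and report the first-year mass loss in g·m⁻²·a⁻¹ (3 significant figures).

r_corr = 20.0 g·m⁻²·a⁻¹

zinc: temperature factor f = +0.038·(-2.5) = -0.0950
  SO₂ term: 0.0129·91.0^0.44·exp(0.046·49-0.0950) = 0.8132
  Cl⁻ term: 0.0175·663.0^0.57·exp(0.008·49+0.085·7.5) = 1.988
  r_corr = 0.8132 + 1.988 = 2.801 μm/a
Convert to mass loss: 2.801 μm/a × 7.14 g/cm³ = 20 g·m⁻²·a⁻¹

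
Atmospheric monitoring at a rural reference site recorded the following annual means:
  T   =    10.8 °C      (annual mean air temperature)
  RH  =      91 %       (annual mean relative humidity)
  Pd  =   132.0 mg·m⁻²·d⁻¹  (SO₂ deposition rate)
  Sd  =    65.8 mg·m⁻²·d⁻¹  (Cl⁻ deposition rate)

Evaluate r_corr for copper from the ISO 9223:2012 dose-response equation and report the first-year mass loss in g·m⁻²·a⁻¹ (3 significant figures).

copper: T>10 °C ⇒ hinge -0.080·(10.8−10) = -0.0640
  sulphur-dioxide contribution → 3.798 μm/a
  chloride contribution → 1.426 μm/a
  ⇒ r_corr(copper) = 5.224 μm/a
Convert to mass loss: 5.224 μm/a × 8.96 g/cm³ = 46.81 g·m⁻²·a⁻¹

r_corr = 46.8 g·m⁻²·a⁻¹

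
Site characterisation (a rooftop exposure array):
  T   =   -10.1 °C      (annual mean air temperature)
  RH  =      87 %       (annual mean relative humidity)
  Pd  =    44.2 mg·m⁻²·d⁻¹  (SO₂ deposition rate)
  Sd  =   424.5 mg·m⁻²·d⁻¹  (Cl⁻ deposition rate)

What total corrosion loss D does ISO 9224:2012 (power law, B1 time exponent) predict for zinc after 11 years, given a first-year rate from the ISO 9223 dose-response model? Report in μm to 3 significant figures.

D(11) = 15.5 μm

zinc: temperature factor f = +0.038·(-20.1) = -0.7638
  SO₂ term: 0.0129·44.2^0.44·exp(0.046·87-0.7638) = 1.741
  Cl⁻ term: 0.0175·424.5^0.57·exp(0.008·87+0.085·-10.1) = 0.4681
  r_corr = 1.741 + 0.4681 = 2.21 μm/a
Power-law: D(11) = r_corr · 11^0.813
  D(11) = 2.21 × 11^0.813 = 2.21 × 7.025 = 15.52 μm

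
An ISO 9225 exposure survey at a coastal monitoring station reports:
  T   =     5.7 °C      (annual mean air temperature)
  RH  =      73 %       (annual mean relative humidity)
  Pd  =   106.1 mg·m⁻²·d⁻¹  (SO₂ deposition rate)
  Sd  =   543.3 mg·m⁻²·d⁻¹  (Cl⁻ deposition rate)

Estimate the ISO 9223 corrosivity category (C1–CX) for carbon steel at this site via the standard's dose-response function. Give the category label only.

C5

carbon steel: T≤10 °C ⇒ hinge +0.150·(5.7−10) = -0.6450
  sulphur-dioxide contribution → 45.22 μm/a
  chloride contribution → 70.72 μm/a
  total first-year rate 115.9 μm/a
Category bounds: 80…200 μm/a bracket r_corr ⇒ C5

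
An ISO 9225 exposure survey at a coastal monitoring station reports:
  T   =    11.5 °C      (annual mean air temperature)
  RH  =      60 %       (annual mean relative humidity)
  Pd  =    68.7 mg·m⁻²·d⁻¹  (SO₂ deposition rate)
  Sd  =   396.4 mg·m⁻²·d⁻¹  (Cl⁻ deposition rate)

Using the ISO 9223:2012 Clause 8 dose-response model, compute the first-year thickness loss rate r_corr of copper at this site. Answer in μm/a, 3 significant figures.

r_corr = 1.27 μm/a

copper: T>10 °C ⇒ hinge -0.080·(11.5−10) = -0.1200
  sulphur-dioxide contribution → 0.4866 μm/a
  chloride contribution → 0.7853 μm/a
  ⇒ r_corr(copper) = 1.272 μm/a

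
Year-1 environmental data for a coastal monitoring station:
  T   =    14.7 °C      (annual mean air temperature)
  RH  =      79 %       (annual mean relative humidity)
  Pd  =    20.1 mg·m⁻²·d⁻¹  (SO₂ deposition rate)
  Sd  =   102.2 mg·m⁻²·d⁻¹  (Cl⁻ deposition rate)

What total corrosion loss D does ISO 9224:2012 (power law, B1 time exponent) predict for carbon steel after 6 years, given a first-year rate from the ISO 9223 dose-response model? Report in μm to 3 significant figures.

carbon steel: temperature factor f = -0.054·(4.7) = -0.2538
  SO₂ term: 1.77·20.1^0.52·exp(0.02·79-0.2538) = 31.74
  Sd branch = 0.102·Sd^0.62·e^(0.033·RH+0.04·T) = 43.86 μm/a
  r_corr = 31.74 + 43.86 = 75.6 μm/a
ISO 9224: D(t) = r_corr · t^b with b = 0.523 (carbon steel, B1)
  D(6) = 75.6 × 6^0.523 = 75.6 × 2.553 = 193 μm

D(6) = 193 μm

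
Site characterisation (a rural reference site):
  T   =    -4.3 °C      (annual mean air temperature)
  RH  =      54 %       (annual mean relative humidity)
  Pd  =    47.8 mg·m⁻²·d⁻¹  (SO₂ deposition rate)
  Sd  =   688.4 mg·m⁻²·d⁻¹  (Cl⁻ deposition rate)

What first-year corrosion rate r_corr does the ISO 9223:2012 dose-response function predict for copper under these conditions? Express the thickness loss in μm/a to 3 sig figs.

copper: f(T) = +0.126·(T−10) [T≤10 °C] = -1.8018
  Pd branch = 0.0053·Pd^0.26·e^(0.059·RH+f) = 0.05782 μm/a
  Sd branch = 0.01025·Sd^0.27·e^(0.036·RH+0.049·T) = 0.3386 μm/a
  sum: 0.05782 + 0.3386 → r_corr = 0.3964 μm/a

r_corr = 0.396 μm/a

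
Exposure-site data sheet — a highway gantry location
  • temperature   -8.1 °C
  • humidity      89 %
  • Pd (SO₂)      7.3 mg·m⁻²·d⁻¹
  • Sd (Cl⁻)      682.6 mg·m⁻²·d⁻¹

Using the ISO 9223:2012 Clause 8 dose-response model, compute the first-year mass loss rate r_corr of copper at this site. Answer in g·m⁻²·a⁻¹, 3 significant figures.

r_corr = 10.4 g·m⁻²·a⁻¹

copper: temperature factor f = +0.126·(-18.1) = -2.2806
  sulphur-dioxide contribution → 0.1733 μm/a
  chloride contribution → 0.9887 μm/a
  total first-year rate 1.162 μm/a
Convert to mass loss: 1.162 μm/a × 8.96 g/cm³ = 10.41 g·m⁻²·a⁻¹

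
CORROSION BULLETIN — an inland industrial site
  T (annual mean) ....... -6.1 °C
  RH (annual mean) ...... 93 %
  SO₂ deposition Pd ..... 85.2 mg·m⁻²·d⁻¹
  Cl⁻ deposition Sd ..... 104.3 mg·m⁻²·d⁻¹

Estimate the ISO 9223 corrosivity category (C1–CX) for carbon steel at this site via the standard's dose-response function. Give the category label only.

C3

carbon steel: temperature factor f = +0.150·(-16.1) = -2.4150
  SO₂ term: 1.77·85.2^0.52·exp(0.02·93-2.4150) = 10.25
  Cl⁻ term: 0.102·104.3^0.62·exp(0.033·93+0.04·-6.1) = 30.68
  sum: 10.25 + 30.68 → r_corr = 40.93 μm/a
ISO 9223 Table 2 (carbon steel): 25 < 40.9 ≤ 50 μm/a ⇒ C3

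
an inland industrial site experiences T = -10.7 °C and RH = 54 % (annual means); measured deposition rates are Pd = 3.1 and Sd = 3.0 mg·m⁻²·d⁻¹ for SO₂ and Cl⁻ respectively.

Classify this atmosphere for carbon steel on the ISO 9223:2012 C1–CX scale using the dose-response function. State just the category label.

carbon steel: f(T) = +0.150·(T−10) [T≤10 °C] = -3.1050
  sulphur-dioxide contribution → 0.4208 μm/a
  chloride contribution → 0.7806 μm/a
  total first-year rate 1.201 μm/a
ISO 9223 Table 2 (carbon steel): 0 < 1.2 ≤ 1.3 μm/a ⇒ C1

C1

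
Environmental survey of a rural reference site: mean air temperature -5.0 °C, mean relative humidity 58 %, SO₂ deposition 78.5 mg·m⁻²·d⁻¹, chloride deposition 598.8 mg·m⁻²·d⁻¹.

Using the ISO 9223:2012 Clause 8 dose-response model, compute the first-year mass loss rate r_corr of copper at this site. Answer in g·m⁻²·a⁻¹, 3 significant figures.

copper: temperature factor f = +0.126·(-15.0) = -1.8900
  sulphur-dioxide contribution → 0.07626 μm/a
  chloride contribution → 0.3639 μm/a
  total first-year rate 0.4402 μm/a
Convert to mass loss: 0.4402 μm/a × 8.96 g/cm³ = 3.944 g·m⁻²·a⁻¹

r_corr = 3.94 g·m⁻²·a⁻¹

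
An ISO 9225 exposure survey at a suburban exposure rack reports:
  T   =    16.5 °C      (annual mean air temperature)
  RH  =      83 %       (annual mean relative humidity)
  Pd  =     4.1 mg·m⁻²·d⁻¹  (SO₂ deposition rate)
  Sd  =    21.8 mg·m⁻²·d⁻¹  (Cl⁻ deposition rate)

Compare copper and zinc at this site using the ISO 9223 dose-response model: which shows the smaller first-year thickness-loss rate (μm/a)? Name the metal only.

zinc

copper: temperature factor f = -0.080·(6.5) = -0.5200
  Pd branch = 0.0053·Pd^0.26·e^(0.059·RH+f) = 0.6088 μm/a
  Cl⁻ term: 0.01025·21.8^0.27·exp(0.036·83+0.049·16.5) = 1.049
  sum: 0.6088 + 1.049 → r_corr = 1.658 μm/a
zinc: f(T) = -0.071·(T−10) [T>10 °C] = -0.4615
  SO₂ term: 0.0129·4.1^0.44·exp(0.046·83-0.4615) = 0.6885
  Sd branch = 0.0175·Sd^0.57·e^(0.008·RH+0.085·T) = 0.8006 μm/a
  sum: 0.6885 + 0.8006 → r_corr = 1.489 μm/a
Ordering by μm/a: copper (1.66) > zinc (1.49)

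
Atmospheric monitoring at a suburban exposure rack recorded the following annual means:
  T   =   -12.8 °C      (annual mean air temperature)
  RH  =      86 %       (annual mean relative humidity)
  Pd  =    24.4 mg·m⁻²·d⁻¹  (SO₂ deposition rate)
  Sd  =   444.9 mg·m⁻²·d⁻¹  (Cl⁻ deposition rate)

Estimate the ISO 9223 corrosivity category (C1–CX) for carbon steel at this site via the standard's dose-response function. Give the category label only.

carbon steel: temperature factor f = +0.150·(-22.8) = -3.4200
  Pd branch = 1.77·Pd^0.52·e^(0.02·RH+f) = 1.703 μm/a
  Cl⁻ term: 0.102·444.9^0.62·exp(0.033·86+0.04·-12.8) = 45.78
  r_corr = 1.703 + 45.78 = 47.48 μm/a
ISO 9223 Table 2 (carbon steel): 25 < 47.5 ≤ 50 μm/a ⇒ C3

C3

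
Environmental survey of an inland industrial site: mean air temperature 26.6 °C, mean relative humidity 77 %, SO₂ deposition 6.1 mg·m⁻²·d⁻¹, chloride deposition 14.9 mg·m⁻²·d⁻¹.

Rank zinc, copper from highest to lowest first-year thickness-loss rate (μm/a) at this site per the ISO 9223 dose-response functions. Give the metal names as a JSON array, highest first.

zinc: T>10 °C ⇒ hinge -0.071·(26.6−10) = -1.1786
  SO₂ term: 0.0129·6.1^0.44·exp(0.046·77-1.1786) = 0.3038
  Cl⁻ term: 0.0175·14.9^0.57·exp(0.008·77+0.085·26.6) = 1.45
  r_corr = 0.3038 + 1.45 = 1.753 μm/a
copper: f(T) = -0.080·(T−10) [T>10 °C] = -1.3280
  SO₂ term: 0.0053·6.1^0.26·exp(0.059·77-1.3280) = 0.2112
  Cl⁻ term: 0.01025·14.9^0.27·exp(0.036·77+0.049·26.6) = 1.251
  sum: 0.2112 + 1.251 → r_corr = 1.463 μm/a
Ordering by μm/a: zinc (1.75) > copper (1.46)

["zinc", "copper"]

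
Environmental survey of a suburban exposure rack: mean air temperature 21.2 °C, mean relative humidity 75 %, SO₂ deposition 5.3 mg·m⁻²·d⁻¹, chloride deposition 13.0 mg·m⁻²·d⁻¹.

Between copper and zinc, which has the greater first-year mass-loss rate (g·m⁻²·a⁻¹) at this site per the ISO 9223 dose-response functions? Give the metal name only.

copper

copper: temperature factor f = -0.080·(11.2) = -0.8960
  SO₂ term: 0.0053·5.3^0.26·exp(0.059·75-0.8960) = 0.2787
  Sd branch = 0.01025·Sd^0.27·e^(0.036·RH+0.049·T) = 0.8614 μm/a
  r_corr = 0.2787 + 0.8614 = 1.14 μm/a
  mass loss = 1.14 μm/a × 8.96 g/cm³ = 10.22 g·m⁻²·a⁻¹
zinc: temperature factor f = -0.071·(11.2) = -0.7952
  SO₂ term: 0.0129·5.3^0.44·exp(0.046·75-0.7952) = 0.3822
  Sd branch = 0.0175·Sd^0.57·e^(0.008·RH+0.085·T) = 0.834 μm/a
  r_corr = 0.3822 + 0.834 = 1.216 μm/a
  mass loss = 1.216 μm/a × 7.14 g/cm³ = 8.683 g·m⁻²·a⁻¹
Ordering by g·m⁻²·a⁻¹: copper (10.2) > zinc (8.68)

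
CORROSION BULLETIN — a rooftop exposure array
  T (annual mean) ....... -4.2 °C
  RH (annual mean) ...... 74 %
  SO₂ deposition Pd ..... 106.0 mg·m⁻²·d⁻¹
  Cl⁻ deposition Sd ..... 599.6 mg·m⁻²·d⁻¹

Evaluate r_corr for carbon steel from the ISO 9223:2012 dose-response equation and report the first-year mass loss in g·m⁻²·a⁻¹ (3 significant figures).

r_corr = 492 g·m⁻²·a⁻¹

carbon steel: T≤10 °C ⇒ hinge +0.150·(-4.2−10) = -2.1300
  SO₂ term: 1.77·106.0^0.52·exp(0.02·74-2.1300) = 10.44
  Cl⁻ term: 0.102·599.6^0.62·exp(0.033·74+0.04·-4.2) = 52.29
  r_corr = 10.44 + 52.29 = 62.74 μm/a
Convert to mass loss: 62.74 μm/a × 7.85 g/cm³ = 492.5 g·m⁻²·a⁻¹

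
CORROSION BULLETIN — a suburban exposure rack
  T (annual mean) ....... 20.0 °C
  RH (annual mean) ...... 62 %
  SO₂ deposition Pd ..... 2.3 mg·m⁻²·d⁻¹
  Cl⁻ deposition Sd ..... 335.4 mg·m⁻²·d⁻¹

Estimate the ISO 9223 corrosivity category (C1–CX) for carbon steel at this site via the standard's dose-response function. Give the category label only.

C4

carbon steel: f(T) = -0.054·(T−10) [T>10 °C] = -0.5400
  Pd branch = 1.77·Pd^0.52·e^(0.02·RH+f) = 5.496 μm/a
  Cl⁻ term: 0.102·335.4^0.62·exp(0.033·62+0.04·20.0) = 64.63
  sum: 5.496 + 64.63 → r_corr = 70.13 μm/a
70.1 μm/a falls in (50, 80] for carbon steel → category C4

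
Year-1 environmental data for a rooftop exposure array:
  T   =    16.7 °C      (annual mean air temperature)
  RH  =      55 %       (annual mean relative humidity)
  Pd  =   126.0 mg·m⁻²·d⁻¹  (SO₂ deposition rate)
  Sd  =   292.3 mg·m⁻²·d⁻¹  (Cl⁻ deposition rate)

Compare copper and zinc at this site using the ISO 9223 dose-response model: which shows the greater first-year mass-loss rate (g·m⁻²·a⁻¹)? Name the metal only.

zinc

copper: T>10 °C ⇒ hinge -0.080·(16.7−10) = -0.5360
  Pd branch = 0.0053·Pd^0.26·e^(0.059·RH+f) = 0.2798 μm/a
  Sd branch = 0.01025·Sd^0.27·e^(0.036·RH+0.049·T) = 0.7794 μm/a
  sum: 0.2798 + 0.7794 → r_corr = 1.059 μm/a
  mass loss = 1.059 μm/a × 8.96 g/cm³ = 9.491 g·m⁻²·a⁻¹
zinc: f(T) = -0.071·(T−10) [T>10 °C] = -0.4757
  SO₂ term: 0.0129·126.0^0.44·exp(0.046·55-0.4757) = 0.8451
  Sd branch = 0.0175·Sd^0.57·e^(0.008·RH+0.085·T) = 2.858 μm/a
  r_corr = 0.8451 + 2.858 = 3.704 μm/a
  mass loss = 3.704 μm/a × 7.14 g/cm³ = 26.44 g·m⁻²·a⁻¹
Ordering by g·m⁻²·a⁻¹: zinc (26.4) > copper (9.49)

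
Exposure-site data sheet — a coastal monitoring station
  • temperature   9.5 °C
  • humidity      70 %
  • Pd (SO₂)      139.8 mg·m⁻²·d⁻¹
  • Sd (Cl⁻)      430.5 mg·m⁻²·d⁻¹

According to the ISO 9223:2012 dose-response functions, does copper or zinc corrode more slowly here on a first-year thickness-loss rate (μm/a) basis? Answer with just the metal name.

copper: temperature factor f = +0.126·(-0.5) = -0.0630
  sulphur-dioxide contribution → 1.118 μm/a
  chloride contribution → 1.043 μm/a
  ⇒ r_corr(copper) = 2.161 μm/a
zinc: T≤10 °C ⇒ hinge +0.038·(9.5−10) = -0.0190
  sulphur-dioxide contribution → 2.785 μm/a
  chloride contribution → 2.179 μm/a
  ⇒ r_corr(zinc) = 4.964 μm/a
Ordering by μm/a: zinc (4.96) > copper (2.16)

copper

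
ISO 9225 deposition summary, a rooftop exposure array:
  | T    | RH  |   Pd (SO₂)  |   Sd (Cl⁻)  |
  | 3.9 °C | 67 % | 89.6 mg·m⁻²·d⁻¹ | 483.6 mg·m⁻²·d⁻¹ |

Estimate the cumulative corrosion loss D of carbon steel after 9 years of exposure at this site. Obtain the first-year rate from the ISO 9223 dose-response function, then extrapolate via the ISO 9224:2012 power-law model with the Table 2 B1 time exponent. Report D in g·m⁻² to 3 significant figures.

D(9) = 1.94e+03 g·m⁻²

carbon steel: f(T) = +0.150·(T−10) [T≤10 °C] = -0.9150
  sulphur-dioxide contribution → 28.04 μm/a
  chloride contribution → 50.23 μm/a
  total first-year rate 78.27 μm/a
Long-term exponent b (ISO 9224 Table 2, B1) = 0.523
  D(9) = 78.27 × 9^0.523 = 78.27 × 3.156 = 247 μm
  Mass loss = 247 μm × 7.85 g/cm³ = 1939 g·m⁻²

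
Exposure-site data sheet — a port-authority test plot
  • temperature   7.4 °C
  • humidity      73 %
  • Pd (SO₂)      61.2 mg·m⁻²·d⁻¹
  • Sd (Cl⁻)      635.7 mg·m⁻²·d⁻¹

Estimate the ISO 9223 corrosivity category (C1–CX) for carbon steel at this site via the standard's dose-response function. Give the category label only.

carbon steel: T≤10 °C ⇒ hinge +0.150·(7.4−10) = -0.3900
  Pd branch = 1.77·Pd^0.52·e^(0.02·RH+f) = 43.83 μm/a
  Sd branch = 0.102·Sd^0.62·e^(0.033·RH+0.04·T) = 83.44 μm/a
  r_corr = 43.83 + 83.44 = 127.3 μm/a
ISO 9223 Table 2 (carbon steel): 80 < 127 ≤ 200 μm/a ⇒ C5

C5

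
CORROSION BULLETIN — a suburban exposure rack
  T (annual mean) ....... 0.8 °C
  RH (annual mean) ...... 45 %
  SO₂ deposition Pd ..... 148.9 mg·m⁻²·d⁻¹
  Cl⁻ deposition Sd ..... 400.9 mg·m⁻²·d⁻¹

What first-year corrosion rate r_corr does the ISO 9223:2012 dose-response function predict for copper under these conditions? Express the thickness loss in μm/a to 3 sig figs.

r_corr = 0.359 μm/a

copper: T≤10 °C ⇒ hinge +0.126·(0.8−10) = -1.1592
  Pd branch = 0.0053·Pd^0.26·e^(0.059·RH+f) = 0.08687 μm/a
  Sd branch = 0.01025·Sd^0.27·e^(0.036·RH+0.049·T) = 0.2717 μm/a
  r_corr = 0.08687 + 0.2717 = 0.3586 μm/a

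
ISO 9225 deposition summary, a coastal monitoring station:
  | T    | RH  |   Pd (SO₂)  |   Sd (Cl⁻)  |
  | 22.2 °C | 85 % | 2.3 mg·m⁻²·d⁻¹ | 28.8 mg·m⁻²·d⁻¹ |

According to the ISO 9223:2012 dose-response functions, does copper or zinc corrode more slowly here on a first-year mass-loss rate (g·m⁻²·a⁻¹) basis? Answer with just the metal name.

zinc

copper: f(T) = -0.080·(T−10) [T>10 °C] = -0.9760
  sulphur-dioxide contribution → 0.3736 μm/a
  chloride contribution → 1.607 μm/a
  ⇒ r_corr(copper) = 1.981 μm/a
  mass loss = 1.981 μm/a × 8.96 g/cm³ = 17.75 g·m⁻²·a⁻¹
zinc: f(T) = -0.071·(T−10) [T>10 °C] = -0.8662
  sulphur-dioxide contribution → 0.3905 μm/a
  chloride contribution → 1.548 μm/a
  total first-year rate 1.938 μm/a
  mass loss = 1.938 μm/a × 7.14 g/cm³ = 13.84 g·m⁻²·a⁻¹
Ordering by g·m⁻²·a⁻¹: copper (17.8) > zinc (13.8)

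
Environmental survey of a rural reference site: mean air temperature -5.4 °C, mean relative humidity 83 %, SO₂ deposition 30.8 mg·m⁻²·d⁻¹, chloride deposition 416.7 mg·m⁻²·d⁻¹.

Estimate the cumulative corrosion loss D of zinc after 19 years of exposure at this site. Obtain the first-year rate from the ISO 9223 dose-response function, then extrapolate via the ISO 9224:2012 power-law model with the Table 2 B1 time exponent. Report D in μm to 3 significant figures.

D(19) = 23.5 μm

zinc: temperature factor f = +0.038·(-15.4) = -0.5852
  Pd branch = 0.0129·Pd^0.44·e^(0.046·RH+f) = 1.478 μm/a
  Cl⁻ term: 0.0175·416.7^0.57·exp(0.008·83+0.085·-5.4) = 0.6689
  sum: 1.478 + 0.6689 → r_corr = 2.146 μm/a
Long-term exponent b (ISO 9224 Table 2, B1) = 0.813
  D(19) = 2.146 × 19^0.813 = 2.146 × 10.96 = 23.52 μm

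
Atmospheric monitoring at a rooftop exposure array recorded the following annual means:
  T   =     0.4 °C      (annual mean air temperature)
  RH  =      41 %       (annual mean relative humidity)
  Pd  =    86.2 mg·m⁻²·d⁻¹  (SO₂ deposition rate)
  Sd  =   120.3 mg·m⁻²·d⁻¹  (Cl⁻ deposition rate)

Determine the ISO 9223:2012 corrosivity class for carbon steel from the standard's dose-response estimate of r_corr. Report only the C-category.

C2

carbon steel: f(T) = +0.150·(T−10) [T≤10 °C] = -1.4400
  SO₂ term: 1.77·86.2^0.52·exp(0.02·41-1.4400) = 9.664
  Sd branch = 0.102·Sd^0.62·e^(0.033·RH+0.04·T) = 7.815 μm/a
  sum: 9.664 + 7.815 → r_corr = 17.48 μm/a
ISO 9223 Table 2 (carbon steel): 1.3 < 17.5 ≤ 25 μm/a ⇒ C2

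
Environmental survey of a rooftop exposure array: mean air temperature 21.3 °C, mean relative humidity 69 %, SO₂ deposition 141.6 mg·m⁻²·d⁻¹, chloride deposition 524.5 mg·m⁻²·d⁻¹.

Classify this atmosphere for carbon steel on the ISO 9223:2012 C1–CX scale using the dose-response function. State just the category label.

carbon steel: f(T) = -0.054·(T−10) [T>10 °C] = -0.6102
  Pd branch = 1.77·Pd^0.52·e^(0.02·RH+f) = 50.22 μm/a
  Cl⁻ term: 0.102·524.5^0.62·exp(0.033·69+0.04·21.3) = 113.2
  sum: 50.22 + 113.2 → r_corr = 163.4 μm/a
163 μm/a falls in (80, 200] for carbon steel → category C5

C5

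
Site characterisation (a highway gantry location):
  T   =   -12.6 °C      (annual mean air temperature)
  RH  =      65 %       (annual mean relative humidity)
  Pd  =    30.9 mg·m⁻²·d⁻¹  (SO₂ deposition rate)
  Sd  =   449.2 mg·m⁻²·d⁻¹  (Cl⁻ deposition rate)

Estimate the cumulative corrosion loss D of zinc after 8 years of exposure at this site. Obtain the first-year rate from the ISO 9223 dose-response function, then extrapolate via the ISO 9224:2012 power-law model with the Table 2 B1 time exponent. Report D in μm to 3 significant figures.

D(8) = 4.44 μm

zinc: T≤10 °C ⇒ hinge +0.038·(-12.6−10) = -0.8588
  SO₂ term: 0.0129·30.9^0.44·exp(0.046·65-0.8588) = 0.4917
  Sd branch = 0.0175·Sd^0.57·e^(0.008·RH+0.085·T) = 0.3278 μm/a
  r_corr = 0.4917 + 0.3278 = 0.8196 μm/a
Long-term exponent b (ISO 9224 Table 2, B1) = 0.813
  D(8) = 0.8196 × 8^0.813 = 0.8196 × 5.423 = 4.444 μm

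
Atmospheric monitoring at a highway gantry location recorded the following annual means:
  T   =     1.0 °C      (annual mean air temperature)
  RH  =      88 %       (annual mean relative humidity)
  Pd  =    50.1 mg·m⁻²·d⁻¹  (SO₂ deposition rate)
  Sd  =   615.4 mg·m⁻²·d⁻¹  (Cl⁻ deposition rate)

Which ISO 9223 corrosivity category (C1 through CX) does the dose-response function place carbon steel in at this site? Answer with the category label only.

C5

carbon steel: T≤10 °C ⇒ hinge +0.150·(1.0−10) = -1.3500
  sulphur-dioxide contribution → 20.42 μm/a
  chloride contribution → 103.9 μm/a
  ⇒ r_corr(carbon steel) = 124.3 μm/a
ISO 9223 Table 2 (carbon steel): 80 < 124 ≤ 200 μm/a ⇒ C5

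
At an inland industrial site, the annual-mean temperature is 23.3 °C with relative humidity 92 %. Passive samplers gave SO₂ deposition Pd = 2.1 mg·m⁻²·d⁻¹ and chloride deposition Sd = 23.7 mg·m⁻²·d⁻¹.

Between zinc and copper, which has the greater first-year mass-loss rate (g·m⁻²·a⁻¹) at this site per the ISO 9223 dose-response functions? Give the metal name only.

zinc: f(T) = -0.071·(T−10) [T>10 °C] = -0.9443
  SO₂ term: 0.0129·2.1^0.44·exp(0.046·92-0.9443) = 0.4788
  Sd branch = 0.0175·Sd^0.57·e^(0.008·RH+0.085·T) = 1.608 μm/a
  r_corr = 0.4788 + 1.608 = 2.087 μm/a
  mass loss = 2.087 μm/a × 7.14 g/cm³ = 14.9 g·m⁻²·a⁻¹
copper: f(T) = -0.080·(T−10) [T>10 °C] = -1.0640
  SO₂ term: 0.0053·2.1^0.26·exp(0.059·92-1.0640) = 0.505
  Cl⁻ term: 0.01025·23.7^0.27·exp(0.036·92+0.049·23.3) = 2.071
  r_corr = 0.505 + 2.071 = 2.576 μm/a
  mass loss = 2.576 μm/a × 8.96 g/cm³ = 23.08 g·m⁻²·a⁻¹
Ordering by g·m⁻²·a⁻¹: copper (23.1) > zinc (14.9)

copper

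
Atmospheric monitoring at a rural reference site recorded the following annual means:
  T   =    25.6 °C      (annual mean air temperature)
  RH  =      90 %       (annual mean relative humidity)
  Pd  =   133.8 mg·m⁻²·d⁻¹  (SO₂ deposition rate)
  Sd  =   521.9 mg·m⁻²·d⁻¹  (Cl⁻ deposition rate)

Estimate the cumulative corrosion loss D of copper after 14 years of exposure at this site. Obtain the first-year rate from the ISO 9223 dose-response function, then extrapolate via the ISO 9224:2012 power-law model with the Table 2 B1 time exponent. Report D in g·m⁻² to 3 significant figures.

D(14) = 316 g·m⁻²

copper: T>10 °C ⇒ hinge -0.080·(25.6−10) = -1.2480
  SO₂ term: 0.0053·133.8^0.26·exp(0.059·90-1.2480) = 1.1
  Sd branch = 0.01025·Sd^0.27·e^(0.036·RH+0.049·T) = 4.97 μm/a
  r_corr = 1.1 + 4.97 = 6.07 μm/a
ISO 9224: D(t) = r_corr · t^b with b = 0.667 (copper, B1)
  D(14) = 6.07 × 14^0.667 = 6.07 × 5.814 = 35.29 μm
  Mass loss = 35.29 μm × 8.96 g/cm³ = 316.2 g·m⁻²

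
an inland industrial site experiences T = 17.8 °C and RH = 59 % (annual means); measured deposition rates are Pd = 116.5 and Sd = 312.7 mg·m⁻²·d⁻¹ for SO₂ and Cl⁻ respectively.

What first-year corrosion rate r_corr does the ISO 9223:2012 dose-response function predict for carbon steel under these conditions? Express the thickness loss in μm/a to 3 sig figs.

carbon steel: f(T) = -0.054·(T−10) [T>10 °C] = -0.4212
  sulphur-dioxide contribution → 44.88 μm/a
  chloride contribution → 51.33 μm/a
  ⇒ r_corr(carbon steel) = 96.2 μm/a

r_corr = 96.2 μm/a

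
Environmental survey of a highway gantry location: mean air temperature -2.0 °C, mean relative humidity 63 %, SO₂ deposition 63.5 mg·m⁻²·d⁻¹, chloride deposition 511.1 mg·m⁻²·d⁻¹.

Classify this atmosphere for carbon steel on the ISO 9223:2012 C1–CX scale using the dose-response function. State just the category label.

C3

carbon steel: f(T) = +0.150·(T−10) [T≤10 °C] = -1.8000
  sulphur-dioxide contribution → 8.931 μm/a
  chloride contribution → 35.98 μm/a
  ⇒ r_corr(carbon steel) = 44.91 μm/a
ISO 9223 Table 2 (carbon steel): 25 < 44.9 ≤ 50 μm/a ⇒ C3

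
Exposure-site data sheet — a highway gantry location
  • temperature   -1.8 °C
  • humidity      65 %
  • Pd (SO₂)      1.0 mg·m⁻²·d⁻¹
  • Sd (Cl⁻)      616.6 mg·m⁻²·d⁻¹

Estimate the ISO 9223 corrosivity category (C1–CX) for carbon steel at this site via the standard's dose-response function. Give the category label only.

C3

carbon steel: T≤10 °C ⇒ hinge +0.150·(-1.8−10) = -1.7700
  sulphur-dioxide contribution → 1.106 μm/a
  chloride contribution → 43.52 μm/a
  ⇒ r_corr(carbon steel) = 44.63 μm/a
44.6 μm/a falls in (25, 50] for carbon steel → category C3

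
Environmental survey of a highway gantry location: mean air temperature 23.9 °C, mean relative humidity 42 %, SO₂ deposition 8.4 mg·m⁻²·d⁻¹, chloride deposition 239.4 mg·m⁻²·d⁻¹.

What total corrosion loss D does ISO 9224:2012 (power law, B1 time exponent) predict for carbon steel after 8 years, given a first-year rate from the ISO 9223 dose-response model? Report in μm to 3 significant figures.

D(8) = 111 μm

carbon steel: T>10 °C ⇒ hinge -0.054·(23.9−10) = -0.7506
  SO₂ term: 1.77·8.4^0.52·exp(0.02·42-0.7506) = 5.854
  Cl⁻ term: 0.102·239.4^0.62·exp(0.033·42+0.04·23.9) = 31.68
  r_corr = 5.854 + 31.68 = 37.53 μm/a
ISO 9224: D(t) = r_corr · t^b with b = 0.523 (carbon steel, B1)
  D(8) = 37.53 × 8^0.523 = 37.53 × 2.967 = 111.4 μm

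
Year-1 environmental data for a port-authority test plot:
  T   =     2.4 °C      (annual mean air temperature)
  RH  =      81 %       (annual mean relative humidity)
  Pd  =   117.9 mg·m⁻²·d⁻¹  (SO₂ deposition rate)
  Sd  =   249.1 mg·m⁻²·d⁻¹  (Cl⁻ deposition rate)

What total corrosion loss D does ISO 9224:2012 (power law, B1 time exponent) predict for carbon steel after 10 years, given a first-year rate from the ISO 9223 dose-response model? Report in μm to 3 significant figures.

carbon steel: temperature factor f = +0.150·(-7.6) = -1.1400
  sulphur-dioxide contribution → 34.17 μm/a
  chloride contribution → 49.76 μm/a
  ⇒ r_corr(carbon steel) = 83.93 μm/a
Power-law: D(10) = r_corr · 10^0.523
  D(10) = 83.93 × 10^0.523 = 83.93 × 3.334 = 279.9 μm

D(10) = 280 μm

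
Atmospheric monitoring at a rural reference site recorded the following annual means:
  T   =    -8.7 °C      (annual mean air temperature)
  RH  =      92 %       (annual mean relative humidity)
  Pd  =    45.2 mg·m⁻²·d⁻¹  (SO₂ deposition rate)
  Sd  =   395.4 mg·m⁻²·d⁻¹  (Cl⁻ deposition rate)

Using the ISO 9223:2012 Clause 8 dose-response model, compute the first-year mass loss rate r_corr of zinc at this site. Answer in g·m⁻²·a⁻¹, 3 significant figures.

zinc: temperature factor f = +0.038·(-18.7) = -0.7106
  Pd branch = 0.0129·Pd^0.44·e^(0.046·RH+f) = 2.334 μm/a
  Cl⁻ term: 0.0175·395.4^0.57·exp(0.008·92+0.085·-8.7) = 0.527
  r_corr = 2.334 + 0.527 = 2.861 μm/a
Convert to mass loss: 2.861 μm/a × 7.14 g/cm³ = 20.43 g·m⁻²·a⁻¹

r_corr = 20.4 g·m⁻²·a⁻¹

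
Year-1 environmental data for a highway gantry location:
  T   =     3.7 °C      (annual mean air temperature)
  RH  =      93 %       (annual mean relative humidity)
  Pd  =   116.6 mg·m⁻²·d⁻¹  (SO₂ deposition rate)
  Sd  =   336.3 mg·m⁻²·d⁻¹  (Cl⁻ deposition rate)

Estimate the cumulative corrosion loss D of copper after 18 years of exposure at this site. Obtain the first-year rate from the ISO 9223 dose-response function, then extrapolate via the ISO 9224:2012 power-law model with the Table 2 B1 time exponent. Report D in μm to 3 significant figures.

D(18) = 25.3 μm

copper: T≤10 °C ⇒ hinge +0.126·(3.7−10) = -0.7938
  SO₂ term: 0.0053·116.6^0.26·exp(0.059·93-0.7938) = 1.995
  Cl⁻ term: 0.01025·336.3^0.27·exp(0.036·93+0.049·3.7) = 1.681
  sum: 1.995 + 1.681 → r_corr = 3.676 μm/a
ISO 9224: D(t) = r_corr · t^b with b = 0.667 (copper, B1)
  D(18) = 3.676 × 18^0.667 = 3.676 × 6.875 = 25.27 μm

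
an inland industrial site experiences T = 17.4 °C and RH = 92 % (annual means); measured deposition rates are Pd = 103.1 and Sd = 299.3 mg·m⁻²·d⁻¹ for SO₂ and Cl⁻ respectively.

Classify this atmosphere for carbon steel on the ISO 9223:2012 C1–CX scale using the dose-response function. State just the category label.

carbon steel: T>10 °C ⇒ hinge -0.054·(17.4−10) = -0.3996
  sulphur-dioxide contribution → 83.26 μm/a
  chloride contribution → 146.1 μm/a
  ⇒ r_corr(carbon steel) = 229.3 μm/a
ISO 9223 Table 2 (carbon steel): 200 < 229 ≤ 700 μm/a ⇒ CX

CX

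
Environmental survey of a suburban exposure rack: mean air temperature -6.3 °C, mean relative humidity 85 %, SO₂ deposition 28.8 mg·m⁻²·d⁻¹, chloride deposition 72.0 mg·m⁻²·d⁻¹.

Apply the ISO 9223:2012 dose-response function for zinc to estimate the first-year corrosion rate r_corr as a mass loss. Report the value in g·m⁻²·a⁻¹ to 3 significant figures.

r_corr = 12.5 g·m⁻²·a⁻¹

zinc: f(T) = +0.038·(T−10) [T≤10 °C] = -0.6194
  SO₂ term: 0.0129·28.8^0.44·exp(0.046·85-0.6194) = 1.52
  Cl⁻ term: 0.0175·72.0^0.57·exp(0.008·85+0.085·-6.3) = 0.2315
  r_corr = 1.52 + 0.2315 = 1.751 μm/a
Convert to mass loss: 1.751 μm/a × 7.14 g/cm³ = 12.5 g·m⁻²·a⁻¹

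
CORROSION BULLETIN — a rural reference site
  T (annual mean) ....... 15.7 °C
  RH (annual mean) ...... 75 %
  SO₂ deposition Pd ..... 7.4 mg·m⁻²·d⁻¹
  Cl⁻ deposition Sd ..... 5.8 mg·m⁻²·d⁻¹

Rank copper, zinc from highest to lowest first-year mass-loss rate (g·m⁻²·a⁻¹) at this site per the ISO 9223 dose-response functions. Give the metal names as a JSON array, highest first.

copper: temperature factor f = -0.080·(5.7) = -0.4560
  Pd branch = 0.0053·Pd^0.26·e^(0.059·RH+f) = 0.4721 μm/a
  Sd branch = 0.01025·Sd^0.27·e^(0.036·RH+0.049·T) = 0.5291 μm/a
  sum: 0.4721 + 0.5291 → r_corr = 1.001 μm/a
  mass loss = 1.001 μm/a × 8.96 g/cm³ = 8.97 g·m⁻²·a⁻¹
zinc: T>10 °C ⇒ hinge -0.071·(15.7−10) = -0.4047
  Pd branch = 0.0129·Pd^0.44·e^(0.046·RH+f) = 0.654 μm/a
  Cl⁻ term: 0.0175·5.8^0.57·exp(0.008·75+0.085·15.7) = 0.3299
  sum: 0.654 + 0.3299 → r_corr = 0.9839 μm/a
  mass loss = 0.9839 μm/a × 7.14 g/cm³ = 7.025 g·m⁻²·a⁻¹
Ordering by g·m⁻²·a⁻¹: copper (8.97) > zinc (7.03)

["copper", "zinc"]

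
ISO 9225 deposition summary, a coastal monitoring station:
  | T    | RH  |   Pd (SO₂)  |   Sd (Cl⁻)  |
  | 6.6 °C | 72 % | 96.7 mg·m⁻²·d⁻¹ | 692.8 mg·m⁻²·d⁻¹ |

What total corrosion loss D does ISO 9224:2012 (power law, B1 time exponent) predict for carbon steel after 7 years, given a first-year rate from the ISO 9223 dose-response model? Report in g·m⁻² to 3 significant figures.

D(7) = 2.84e+03 g·m⁻²

carbon steel: temperature factor f = +0.150·(-3.4) = -0.5100
  Pd branch = 1.77·Pd^0.52·e^(0.02·RH+f) = 48.34 μm/a
  Sd branch = 0.102·Sd^0.62·e^(0.033·RH+0.04·T) = 82.47 μm/a
  r_corr = 48.34 + 82.47 = 130.8 μm/a
Long-term exponent b (ISO 9224 Table 2, B1) = 0.523
  D(7) = 130.8 × 7^0.523 = 130.8 × 2.767 = 361.9 μm
  Mass loss = 361.9 μm × 7.85 g/cm³ = 2841 g·m⁻²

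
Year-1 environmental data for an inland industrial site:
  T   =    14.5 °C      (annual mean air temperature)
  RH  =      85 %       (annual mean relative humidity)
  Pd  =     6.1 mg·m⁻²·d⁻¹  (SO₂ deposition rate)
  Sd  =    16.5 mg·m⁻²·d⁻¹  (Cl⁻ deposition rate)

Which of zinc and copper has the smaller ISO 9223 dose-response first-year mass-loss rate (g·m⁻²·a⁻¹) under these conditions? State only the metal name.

zinc: T>10 °C ⇒ hinge -0.071·(14.5−10) = -0.3195
  sulphur-dioxide contribution → 1.036 μm/a
  chloride contribution → 0.5856 μm/a
  total first-year rate 1.622 μm/a
  mass loss = 1.622 μm/a × 7.14 g/cm³ = 11.58 g·m⁻²·a⁻¹
copper: f(T) = -0.080·(T−10) [T>10 °C] = -0.3600
  sulphur-dioxide contribution → 0.8915 μm/a
  chloride contribution → 0.9483 μm/a
  ⇒ r_corr(copper) = 1.84 μm/a
  mass loss = 1.84 μm/a × 8.96 g/cm³ = 16.48 g·m⁻²·a⁻¹
Ordering by g·m⁻²·a⁻¹: copper (16.5) > zinc (11.6)

zinc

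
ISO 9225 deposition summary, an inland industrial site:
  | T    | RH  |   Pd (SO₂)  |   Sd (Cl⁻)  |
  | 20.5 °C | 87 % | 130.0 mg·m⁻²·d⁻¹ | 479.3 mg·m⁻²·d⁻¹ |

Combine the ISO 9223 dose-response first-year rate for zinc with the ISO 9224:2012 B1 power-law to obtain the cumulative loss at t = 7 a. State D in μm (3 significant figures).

zinc: T>10 °C ⇒ hinge -0.071·(20.5−10) = -0.7455
  Pd branch = 0.0129·Pd^0.44·e^(0.046·RH+f) = 2.851 μm/a
  Cl⁻ term: 0.0175·479.3^0.57·exp(0.008·87+0.085·20.5) = 6.761
  r_corr = 2.851 + 6.761 = 9.612 μm/a
Power-law: D(7) = r_corr · 7^0.813
  D(7) = 9.612 × 7^0.813 = 9.612 × 4.865 = 46.76 μm

D(7) = 46.8 μm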